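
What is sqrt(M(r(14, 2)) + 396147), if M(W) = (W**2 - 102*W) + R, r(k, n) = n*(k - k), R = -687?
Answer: 78*sqrt(65) ≈ 628.86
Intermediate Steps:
r(k, n) = 0 (r(k, n) = n*0 = 0)
M(W) = -687 + W**2 - 102*W (M(W) = (W**2 - 102*W) - 687 = -687 + W**2 - 102*W)
sqrt(M(r(14, 2)) + 396147) = sqrt((-687 + 0**2 - 102*0) + 396147) = sqrt((-687 + 0 + 0) + 396147) = sqrt(-687 + 396147) = sqrt(395460) = 78*sqrt(65)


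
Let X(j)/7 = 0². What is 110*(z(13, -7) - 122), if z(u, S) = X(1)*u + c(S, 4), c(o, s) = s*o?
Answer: -16500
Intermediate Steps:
X(j) = 0 (X(j) = 7*0² = 7*0 = 0)
c(o, s) = o*s
z(u, S) = 4*S (z(u, S) = 0*u + S*4 = 0 + 4*S = 4*S)
110*(z(13, -7) - 122) = 110*(4*(-7) - 122) = 110*(-28 - 122) = 110*(-150) = -16500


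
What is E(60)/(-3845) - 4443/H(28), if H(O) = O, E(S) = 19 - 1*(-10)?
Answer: -17084147/107660 ≈ -158.69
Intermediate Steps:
E(S) = 29 (E(S) = 19 + 10 = 29)
E(60)/(-3845) - 4443/H(28) = 29/(-3845) - 4443/28 = 29*(-1/3845) - 4443*1/28 = -29/3845 - 4443/28 = -17084147/107660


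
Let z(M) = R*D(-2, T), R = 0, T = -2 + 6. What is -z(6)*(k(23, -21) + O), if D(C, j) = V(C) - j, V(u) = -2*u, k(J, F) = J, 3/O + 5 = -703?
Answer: 0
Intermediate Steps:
O = -1/236 (O = 3/(-5 - 703) = 3/(-708) = 3*(-1/708) = -1/236 ≈ -0.0042373)
T = 4
D(C, j) = -j - 2*C (D(C, j) = -2*C - j = -j - 2*C)
z(M) = 0 (z(M) = 0*(-1*4 - 2*(-2)) = 0*(-4 + 4) = 0*0 = 0)
-z(6)*(k(23, -21) + O) = -0*(23 - 1/236) = -0*5427/236 = -1*0 = 0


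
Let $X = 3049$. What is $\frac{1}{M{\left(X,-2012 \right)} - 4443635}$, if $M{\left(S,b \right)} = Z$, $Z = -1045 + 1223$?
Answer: $- \frac{1}{4443457} \approx -2.2505 \cdot 10^{-7}$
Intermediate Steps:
$Z = 178$
$M{\left(S,b \right)} = 178$
$\frac{1}{M{\left(X,-2012 \right)} - 4443635} = \frac{1}{178 - 4443635} = \frac{1}{-4443457} = - \frac{1}{4443457}$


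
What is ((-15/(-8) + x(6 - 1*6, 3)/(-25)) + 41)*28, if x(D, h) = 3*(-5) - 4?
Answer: 61089/50 ≈ 1221.8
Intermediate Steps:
x(D, h) = -19 (x(D, h) = -15 - 4 = -19)
((-15/(-8) + x(6 - 1*6, 3)/(-25)) + 41)*28 = ((-15/(-8) - 19/(-25)) + 41)*28 = ((-15*(-⅛) - 19*(-1/25)) + 41)*28 = ((15/8 + 19/25) + 41)*28 = (527/200 + 41)*28 = (8727/200)*28 = 61089/50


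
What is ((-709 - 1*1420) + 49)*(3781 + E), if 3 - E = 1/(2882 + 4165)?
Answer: -55464961760/7047 ≈ -7.8707e+6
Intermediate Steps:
E = 21140/7047 (E = 3 - 1/(2882 + 4165) = 3 - 1/7047 = 21140/7047 ≈ 2.9999)
((-709 - 1*1420) + 49)*(3781 + E) = ((-709 - 1*1420) + 49)*(3781 + 21140/7047) = ((-709 - 1420) + 49)*(26665847/7047) = (-2129 + 49)*(26665847/7047) = -2080*26665847/7047 = -55464961760/7047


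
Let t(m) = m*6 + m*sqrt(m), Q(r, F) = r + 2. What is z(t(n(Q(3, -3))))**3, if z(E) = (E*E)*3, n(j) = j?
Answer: 66437296875 + 29175187500*sqrt(5) ≈ 1.3167e+11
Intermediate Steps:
Q(r, F) = 2 + r
t(m) = m**(3/2) + 6*m (t(m) = 6*m + m**(3/2) = m**(3/2) + 6*m)
z(E) = 3*E**2 (z(E) = E**2*3 = 3*E**2)
z(t(n(Q(3, -3))))**3 = (3*((2 + 3)**(3/2) + 6*(2 + 3))**2)**3 = (3*(5**(3/2) + 6*5)**2)**3 = (3*(5*sqrt(5) + 30)**2)**3 = (3*(30 + 5*sqrt(5))**2)**3 = 27*(30 + 5*sqrt(5))**6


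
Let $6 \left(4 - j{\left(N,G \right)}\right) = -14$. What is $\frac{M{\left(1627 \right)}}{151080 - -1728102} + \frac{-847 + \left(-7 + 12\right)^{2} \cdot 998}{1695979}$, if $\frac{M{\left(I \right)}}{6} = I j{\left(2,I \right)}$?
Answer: $\frac{75074760700}{1593526604589} \approx 0.047112$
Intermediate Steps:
$j{\left(N,G \right)} = \frac{19}{3}$ ($j{\left(N,G \right)} = 4 - - \frac{7}{3} = 4 + \frac{7}{3} = \frac{19}{3}$)
$M{\left(I \right)} = 38 I$ ($M{\left(I \right)} = 6 I \frac{19}{3} = 6 \frac{19 I}{3} = 38 I$)
$\frac{M{\left(1627 \right)}}{151080 - -1728102} + \frac{-847 + \left(-7 + 12\right)^{2} \cdot 998}{1695979} = \frac{38 \cdot 1627}{151080 - -1728102} + \frac{-847 + \left(-7 + 12\right)^{2} \cdot 998}{1695979} = \frac{61826}{151080 + 1728102} + \left(-847 + 5^{2} \cdot 998\right) \frac{1}{1695979} = \frac{61826}{1879182} + \left(-847 + 25 \cdot 998\right) \frac{1}{1695979} = 61826 \cdot \frac{1}{1879182} + \left(-847 + 24950\right) \frac{1}{1695979} = \frac{30913}{939591} + 24103 \cdot \frac{1}{1695979} = \frac{30913}{939591} + \frac{24103}{1695979} = \frac{75074760700}{1593526604589}$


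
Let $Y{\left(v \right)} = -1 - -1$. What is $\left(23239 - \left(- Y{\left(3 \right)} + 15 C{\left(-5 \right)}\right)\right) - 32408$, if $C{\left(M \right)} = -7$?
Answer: $-9064$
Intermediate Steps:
$Y{\left(v \right)} = 0$ ($Y{\left(v \right)} = -1 + 1 = 0$)
$\left(23239 - \left(- Y{\left(3 \right)} + 15 C{\left(-5 \right)}\right)\right) - 32408 = \left(23239 + \left(0 - -105\right)\right) - 32408 = \left(23239 + \left(0 + 105\right)\right) - 32408 = \left(23239 + 105\right) - 32408 = 23344 - 32408 = -9064$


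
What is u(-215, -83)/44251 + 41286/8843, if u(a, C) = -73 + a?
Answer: 1824400002/391311593 ≈ 4.6623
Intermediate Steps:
u(-215, -83)/44251 + 41286/8843 = (-73 - 215)/44251 + 41286/8843 = -288*1/44251 + 41286*(1/8843) = -288/44251 + 41286/8843 = 1824400002/391311593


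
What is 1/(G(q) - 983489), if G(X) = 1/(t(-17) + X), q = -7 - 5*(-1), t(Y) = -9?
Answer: -11/10818380 ≈ -1.0168e-6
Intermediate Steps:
q = -2 (q = -7 + 5 = -2)
G(X) = 1/(-9 + X)
1/(G(q) - 983489) = 1/(1/(-9 - 2) - 983489) = 1/(1/(-11) - 983489) = 1/(-1/11 - 983489) = 1/(-10818380/11) = -11/10818380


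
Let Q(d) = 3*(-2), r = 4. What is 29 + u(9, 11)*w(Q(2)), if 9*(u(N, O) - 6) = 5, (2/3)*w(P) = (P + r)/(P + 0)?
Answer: 581/18 ≈ 32.278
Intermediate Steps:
Q(d) = -6
w(P) = 3*(4 + P)/(2*P) (w(P) = 3*((P + 4)/(P + 0))/2 = 3*((4 + P)/P)/2 = 3*(4 + P)/(2*P))
u(N, O) = 59/9 (u(N, O) = 6 + (1/9)*5 = 6 + 5/9 = 59/9)
29 + u(9, 11)*w(Q(2)) = 29 + 59*(3/2 + 6/(-6))/9 = 29 + 59*(3/2 + 6*(-1/6))/9 = 29 + 59*(3/2 - 1)/9 = 29 + (59/9)*(1/2) = 29 + 59/18 = 581/18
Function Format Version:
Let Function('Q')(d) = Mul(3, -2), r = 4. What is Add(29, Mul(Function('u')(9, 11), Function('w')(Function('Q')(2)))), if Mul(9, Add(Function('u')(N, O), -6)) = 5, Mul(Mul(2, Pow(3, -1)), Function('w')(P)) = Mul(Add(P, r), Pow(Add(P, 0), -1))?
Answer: Rational(581, 18) ≈ 32.278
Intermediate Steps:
Function('Q')(d) = -6
Function('w')(P) = Mul(Rational(3, 2), Pow(P, -1), Add(4, P)) (Function('w')(P) = Mul(Rational(3, 2), Mul(Add(P, 4), Pow(Add(P, 0), -1))) = Mul(Rational(3, 2), Mul(Add(4, P), Pow(P, -1))) = Mul(Rational(3, 2), Mul(Pow(P, -1), Add(4, P))) = Mul(Rational(3, 2), Pow(P, -1), Add(4, P)))
Function('u')(N, O) = Rational(59, 9) (Function('u')(N, O) = Add(6, Mul(Rational(1, 9), 5)) = Add(6, Rational(5, 9)) = Rational(59, 9))
Add(29, Mul(Function('u')(9, 11), Function('w')(Function('Q')(2)))) = Add(29, Mul(Rational(59, 9), Add(Rational(3, 2), Mul(6, Pow(-6, -1))))) = Add(29, Mul(Rational(59, 9), Add(Rational(3, 2), Mul(6, Rational(-1, 6))))) = Add(29, Mul(Rational(59, 9), Add(Rational(3, 2), -1))) = Add(29, Mul(Rational(59, 9), Rational(1, 2))) = Add(29, Rational(59, 18)) = Rational(581, 18)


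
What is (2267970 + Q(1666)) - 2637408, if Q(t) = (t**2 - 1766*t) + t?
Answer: -534372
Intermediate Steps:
Q(t) = t**2 - 1765*t
(2267970 + Q(1666)) - 2637408 = (2267970 + 1666*(-1765 + 1666)) - 2637408 = (2267970 + 1666*(-99)) - 2637408 = (2267970 - 164934) - 2637408 = 2103036 - 2637408 = -534372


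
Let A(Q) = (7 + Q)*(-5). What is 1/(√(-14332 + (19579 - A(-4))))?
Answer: √5262/5262 ≈ 0.013786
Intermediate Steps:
A(Q) = -35 - 5*Q
1/(√(-14332 + (19579 - A(-4)))) = 1/(√(-14332 + (19579 - (-35 - 5*(-4))))) = 1/(√(-14332 + (19579 - (-35 + 20)))) = 1/(√(-14332 + (19579 - 1*(-15)))) = 1/(√(-14332 + (19579 + 15))) = 1/(√(-14332 + 19594)) = 1/(√5262) = √5262/5262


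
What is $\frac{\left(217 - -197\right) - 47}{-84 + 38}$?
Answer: $- \frac{367}{46} \approx -7.9783$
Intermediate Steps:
$\frac{\left(217 - -197\right) - 47}{-84 + 38} = \frac{\left(217 + 197\right) - 47}{-46} = \left(414 - 47\right) \left(- \frac{1}{46}\right) = 367 \left(- \frac{1}{46}\right) = - \frac{367}{46}$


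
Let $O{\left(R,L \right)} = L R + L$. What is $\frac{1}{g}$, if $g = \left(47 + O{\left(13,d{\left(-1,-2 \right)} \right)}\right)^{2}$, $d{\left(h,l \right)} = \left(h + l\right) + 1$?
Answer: $\frac{1}{361} \approx 0.0027701$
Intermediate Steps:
$d{\left(h,l \right)} = 1 + h + l$
$O{\left(R,L \right)} = L + L R$
$g = 361$ ($g = \left(47 + \left(1 - 1 - 2\right) \left(1 + 13\right)\right)^{2} = \left(47 - 28\right)^{2} = 19^{2} = 361$)
$\frac{1}{g} = \frac{1}{361}$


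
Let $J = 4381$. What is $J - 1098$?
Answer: $3283$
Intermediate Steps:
$J - 1098 = 4381 - 1098 = 3283$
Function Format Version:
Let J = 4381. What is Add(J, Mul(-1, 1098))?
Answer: 3283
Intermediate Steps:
Add(J, Mul(-1, 1098)) = Add(4381, Mul(-1, 1098)) = Add(4381, -1098) = 3283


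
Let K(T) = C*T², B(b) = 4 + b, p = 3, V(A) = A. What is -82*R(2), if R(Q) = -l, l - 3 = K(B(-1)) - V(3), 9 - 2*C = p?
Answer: 2214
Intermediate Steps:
C = 3 (C = 9/2 - ½*3 = 9/2 - 3/2 = 3)
K(T) = 3*T²
l = 27 (l = 3 + (3*(4 - 1)² - 1*3) = 3 + (3*3² - 3) = 3 + (3*9 - 3) = 3 + (27 - 3) = 3 + 24 = 27)
R(Q) = -27 (R(Q) = -1*27 = -27)
-82*R(2) = -82*(-27) = 2214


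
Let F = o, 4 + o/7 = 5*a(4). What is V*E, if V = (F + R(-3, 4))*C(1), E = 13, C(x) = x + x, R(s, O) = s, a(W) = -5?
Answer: -5356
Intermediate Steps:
C(x) = 2*x
o = -203 (o = -28 + 7*(5*(-5)) = -28 + 7*(-25) = -28 - 175 = -203)
F = -203
V = -412 (V = (-203 - 3)*(2*1) = -206*2 = -412)
V*E = -412*13 = -5356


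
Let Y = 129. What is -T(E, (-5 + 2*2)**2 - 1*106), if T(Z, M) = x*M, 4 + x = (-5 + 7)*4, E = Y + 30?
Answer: 420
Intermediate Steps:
E = 159 (E = 129 + 30 = 159)
x = 4 (x = -4 + (-5 + 7)*4 = -4 + 2*4 = -4 + 8 = 4)
T(Z, M) = 4*M
-T(E, (-5 + 2*2)**2 - 1*106) = -4*((-5 + 2*2)**2 - 1*106) = -4*((-5 + 4)**2 - 106) = -4*((-1)**2 - 106) = -4*(1 - 106) = -4*(-105) = -1*(-420) = 420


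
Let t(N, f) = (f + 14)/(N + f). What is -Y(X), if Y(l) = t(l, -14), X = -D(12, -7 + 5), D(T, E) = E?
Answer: 0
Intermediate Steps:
X = 2 (X = -(-7 + 5) = -1*(-2) = 2)
t(N, f) = (14 + f)/(N + f)
Y(l) = 0 (Y(l) = (14 - 14)/(l - 14) = 0/(-14 + l) = 0)
-Y(X) = -1*0 = 0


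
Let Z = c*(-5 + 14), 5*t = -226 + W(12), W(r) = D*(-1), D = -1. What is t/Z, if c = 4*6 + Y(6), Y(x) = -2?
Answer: -5/22 ≈ -0.22727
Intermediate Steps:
W(r) = 1 (W(r) = -1*(-1) = 1)
c = 22 (c = 4*6 - 2 = 24 - 2 = 22)
t = -45 (t = (-226 + 1)/5 = (⅕)*(-225) = -45)
Z = 198 (Z = 22*(-5 + 14) = 22*9 = 198)
t/Z = -45/198 = -45*1/198 = -5/22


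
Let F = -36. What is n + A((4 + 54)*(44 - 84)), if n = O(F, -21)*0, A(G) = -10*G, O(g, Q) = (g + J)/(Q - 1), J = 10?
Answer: 23200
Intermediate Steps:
O(g, Q) = (10 + g)/(-1 + Q) (O(g, Q) = (g + 10)/(Q - 1) = (10 + g)/(-1 + Q))
n = 0 (n = ((10 - 36)/(-1 - 21))*0 = (-26/(-22))*0 = -1/22*(-26)*0 = (13/11)*0 = 0)
n + A((4 + 54)*(44 - 84)) = 0 - 10*(4 + 54)*(44 - 84) = 0 - 580*(-40) = 0 - 10*(-2320) = 0 + 23200 = 23200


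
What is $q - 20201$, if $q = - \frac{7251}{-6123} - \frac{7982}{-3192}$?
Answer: $- \frac{65791461473}{3257436} \approx -20197.0$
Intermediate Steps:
$q = \frac{12003163}{3257436}$ ($q = \left(-7251\right) \left(- \frac{1}{6123}\right) - - \frac{3991}{1596} = \frac{2417}{2041} + \frac{3991}{1596} = \frac{12003163}{3257436} \approx 3.6848$)
$q - 20201 = \frac{12003163}{3257436} - 20201 = - \frac{65791461473}{3257436}$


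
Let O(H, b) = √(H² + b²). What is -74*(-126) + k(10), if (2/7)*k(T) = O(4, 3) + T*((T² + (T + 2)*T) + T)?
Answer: 34783/2 ≈ 17392.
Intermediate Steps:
k(T) = 35/2 + 7*T*(T + T² + T*(2 + T))/2 (k(T) = 7*(√(4² + 3²) + T*((T² + (T + 2)*T) + T))/2 = 7*(√(16 + 9) + T*((T² + (2 + T)*T) + T))/2 = 7*(√25 + T*((T² + T*(2 + T)) + T))/2 = 7*(5 + T*(T + T² + T*(2 + T)))/2 = 35/2 + 7*T*(T + T² + T*(2 + T))/2)
-74*(-126) + k(10) = -74*(-126) + (35/2 + 7*10³ + (21/2)*10²) = 9324 + (35/2 + 7*1000 + (21/2)*100) = 9324 + (35/2 + 7000 + 1050) = 9324 + 16135/2 = 34783/2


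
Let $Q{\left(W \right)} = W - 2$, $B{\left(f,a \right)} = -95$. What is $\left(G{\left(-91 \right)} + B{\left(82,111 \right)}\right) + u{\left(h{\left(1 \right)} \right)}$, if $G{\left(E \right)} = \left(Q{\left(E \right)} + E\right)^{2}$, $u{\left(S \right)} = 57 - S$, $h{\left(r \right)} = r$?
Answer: $33817$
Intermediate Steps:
$Q{\left(W \right)} = -2 + W$ ($Q{\left(W \right)} = W - 2 = -2 + W$)
$G{\left(E \right)} = \left(-2 + 2 E\right)^{2}$ ($G{\left(E \right)} = \left(\left(-2 + E\right) + E\right)^{2} = \left(-2 + 2 E\right)^{2}$)
$\left(G{\left(-91 \right)} + B{\left(82,111 \right)}\right) + u{\left(h{\left(1 \right)} \right)} = \left(4 \left(-1 - 91\right)^{2} - 95\right) + \left(57 - 1\right) = \left(4 \left(-92\right)^{2} - 95\right) + \left(57 - 1\right) = \left(4 \cdot 8464 - 95\right) + 56 = \left(33856 - 95\right) + 56 = 33761 + 56 = 33817$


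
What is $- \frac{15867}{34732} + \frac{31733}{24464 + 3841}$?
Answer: $\frac{653035121}{983089260} \approx 0.66427$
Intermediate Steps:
$- \frac{15867}{34732} + \frac{31733}{24464 + 3841} = \left(-15867\right) \frac{1}{34732} + \frac{31733}{28305} = - \frac{15867}{34732} + 31733 \cdot \frac{1}{28305} = - \frac{15867}{34732} + \frac{31733}{28305} = \frac{653035121}{983089260}$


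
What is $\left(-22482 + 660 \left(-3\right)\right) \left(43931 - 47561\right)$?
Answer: $88797060$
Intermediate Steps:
$\left(-22482 + 660 \left(-3\right)\right) \left(43931 - 47561\right) = \left(-22482 - 1980\right) \left(-3630\right) = \left(-24462\right) \left(-3630\right) = 88797060$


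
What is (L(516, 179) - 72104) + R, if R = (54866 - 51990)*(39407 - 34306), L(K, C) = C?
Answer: 14598551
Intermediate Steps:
R = 14670476 (R = 2876*5101 = 14670476)
(L(516, 179) - 72104) + R = (179 - 72104) + 14670476 = -71925 + 14670476 = 14598551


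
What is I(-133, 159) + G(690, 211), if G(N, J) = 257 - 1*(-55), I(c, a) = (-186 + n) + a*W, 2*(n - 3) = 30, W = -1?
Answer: -15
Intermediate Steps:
n = 18 (n = 3 + (½)*30 = 3 + 15 = 18)
I(c, a) = -168 - a (I(c, a) = (-186 + 18) + a*(-1) = -168 - a)
G(N, J) = 312 (G(N, J) = 257 + 55 = 312)
I(-133, 159) + G(690, 211) = (-168 - 1*159) + 312 = (-168 - 159) + 312 = -327 + 312 = -15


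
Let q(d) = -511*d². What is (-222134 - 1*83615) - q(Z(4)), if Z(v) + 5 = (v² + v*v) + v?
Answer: 185322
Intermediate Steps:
Z(v) = -5 + v + 2*v² (Z(v) = -5 + ((v² + v*v) + v) = -5 + ((v² + v²) + v) = -5 + (2*v² + v) = -5 + (v + 2*v²) = -5 + v + 2*v²)
(-222134 - 1*83615) - q(Z(4)) = (-222134 - 1*83615) - (-511)*(-5 + 4 + 2*4²)² = (-222134 - 83615) - (-511)*(-5 + 4 + 2*16)² = -305749 - (-511)*(-5 + 4 + 32)² = -305749 - (-511)*31² = -305749 - (-511)*961 = -305749 - 1*(-491071) = -305749 + 491071 = 185322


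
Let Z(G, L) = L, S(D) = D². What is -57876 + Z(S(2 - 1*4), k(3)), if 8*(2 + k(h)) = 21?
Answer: -463003/8 ≈ -57875.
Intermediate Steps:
k(h) = 5/8 (k(h) = -2 + (⅛)*21 = -2 + 21/8 = 5/8)
-57876 + Z(S(2 - 1*4), k(3)) = -57876 + 5/8 = -463003/8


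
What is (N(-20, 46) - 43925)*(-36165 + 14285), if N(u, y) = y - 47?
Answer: 961100880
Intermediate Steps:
N(u, y) = -47 + y
(N(-20, 46) - 43925)*(-36165 + 14285) = ((-47 + 46) - 43925)*(-36165 + 14285) = (-1 - 43925)*(-21880) = -43926*(-21880) = 961100880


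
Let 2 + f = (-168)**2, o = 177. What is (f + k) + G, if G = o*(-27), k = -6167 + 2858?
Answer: 20134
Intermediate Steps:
k = -3309
G = -4779 (G = 177*(-27) = -4779)
f = 28222 (f = -2 + (-168)**2 = -2 + 28224 = 28222)
(f + k) + G = (28222 - 3309) - 4779 = 24913 - 4779 = 20134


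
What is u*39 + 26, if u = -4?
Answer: -130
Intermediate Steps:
u*39 + 26 = -4*39 + 26 = -156 + 26 = -130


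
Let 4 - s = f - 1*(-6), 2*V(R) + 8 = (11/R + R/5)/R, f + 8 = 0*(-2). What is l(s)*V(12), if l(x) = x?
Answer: -5561/240 ≈ -23.171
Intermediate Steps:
f = -8 (f = -8 + 0*(-2) = -8 + 0 = -8)
V(R) = -4 + (11/R + R/5)/(2*R) (V(R) = -4 + ((11/R + R/5)/R)/2 = -4 + (11/R + R/5)/(2*R))
s = 6 (s = 4 - (-8 - 1*(-6)) = 4 - (-8 + 6) = 4 - 1*(-2) = 4 + 2 = 6)
l(s)*V(12) = 6*(-39/10 + (11/2)/12**2) = 6*(-39/10 + (11/2)*(1/144)) = 6*(-39/10 + 11/288) = 6*(-5561/1440) = -5561/240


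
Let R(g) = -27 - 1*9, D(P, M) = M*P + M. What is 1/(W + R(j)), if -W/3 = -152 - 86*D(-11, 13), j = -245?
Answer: -1/33120 ≈ -3.0193e-5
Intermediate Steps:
D(P, M) = M + M*P
R(g) = -36 (R(g) = -27 - 9 = -36)
W = -33084 (W = -3*(-152 - 1118*(1 - 11)) = -3*(-152 - 1118*(-10)) = -3*(-152 - 86*(-130)) = -3*(-152 + 11180) = -3*11028 = -33084)
1/(W + R(j)) = 1/(-33084 - 36) = 1/(-33120) = -1/33120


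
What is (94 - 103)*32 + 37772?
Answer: 37484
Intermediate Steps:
(94 - 103)*32 + 37772 = -9*32 + 37772 = -288 + 37772 = 37484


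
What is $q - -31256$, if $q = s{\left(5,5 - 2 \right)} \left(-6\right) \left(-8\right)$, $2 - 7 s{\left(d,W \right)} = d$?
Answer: $\frac{218648}{7} \approx 31235.0$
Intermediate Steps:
$s{\left(d,W \right)} = \frac{2}{7} - \frac{d}{7}$
$q = - \frac{144}{7}$ ($q = \left(\frac{2}{7} - \frac{5}{7}\right) \left(-6\right) \left(-8\right) = \left(- \frac{3}{7}\right) \left(-6\right) \left(-8\right) = \frac{18}{7} \left(-8\right) = - \frac{144}{7} \approx -20.571$)
$q - -31256 = - \frac{144}{7} - -31256 = - \frac{144}{7} + 31256 = \frac{218648}{7}$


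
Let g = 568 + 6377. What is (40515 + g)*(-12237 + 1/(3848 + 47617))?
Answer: -1992615073456/3431 ≈ -5.8077e+8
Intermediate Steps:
g = 6945
(40515 + g)*(-12237 + 1/(3848 + 47617)) = (40515 + 6945)*(-12237 + 1/(3848 + 47617)) = 47460*(-12237 + 1/51465) = 47460*(-629777204/51465) = -1992615073456/3431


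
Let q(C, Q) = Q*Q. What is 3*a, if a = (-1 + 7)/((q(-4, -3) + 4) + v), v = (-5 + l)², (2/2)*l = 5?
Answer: 18/13 ≈ 1.3846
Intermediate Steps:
l = 5
v = 0 (v = (-5 + 5)² = 0² = 0)
q(C, Q) = Q²
a = 6/13 (a = (-1 + 7)/(((-3)² + 4) + 0) = 6/((9 + 4) + 0) = 6/(13 + 0) = 6/13 ≈ 0.46154)
3*a = 3*(6/13) = 18/13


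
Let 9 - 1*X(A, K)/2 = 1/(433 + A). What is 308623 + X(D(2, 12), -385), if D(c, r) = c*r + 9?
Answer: 71913352/233 ≈ 3.0864e+5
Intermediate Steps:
D(c, r) = 9 + c*r
X(A, K) = 18 - 2/(433 + A)
308623 + X(D(2, 12), -385) = 308623 + 2*(3896 + 9*(9 + 2*12))/(433 + (9 + 2*12)) = 308623 + 2*(3896 + 9*(9 + 24))/(433 + (9 + 24)) = 308623 + 2*(3896 + 9*33)/(433 + 33) = 308623 + 2*(3896 + 297)/466 = 308623 + 2*(1/466)*4193 = 308623 + 4193/233 = 71913352/233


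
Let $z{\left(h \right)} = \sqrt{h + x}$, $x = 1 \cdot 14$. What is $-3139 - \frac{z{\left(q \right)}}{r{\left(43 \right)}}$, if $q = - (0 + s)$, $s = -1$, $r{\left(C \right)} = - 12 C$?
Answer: $-3139 + \frac{\sqrt{15}}{516} \approx -3139.0$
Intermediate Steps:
$q = 1$ ($q = - (0 - 1) = \left(-1\right) \left(-1\right) = 1$)
$x = 14$
$z{\left(h \right)} = \sqrt{14 + h}$ ($z{\left(h \right)} = \sqrt{h + 14} = \sqrt{14 + h}$)
$-3139 - \frac{z{\left(q \right)}}{r{\left(43 \right)}} = -3139 - \frac{\sqrt{14 + 1}}{\left(-12\right) 43} = -3139 - \frac{\sqrt{15}}{-516} = -3139 - \sqrt{15} \left(- \frac{1}{516}\right) = -3139 - - \frac{\sqrt{15}}{516} = -3139 + \frac{\sqrt{15}}{516}$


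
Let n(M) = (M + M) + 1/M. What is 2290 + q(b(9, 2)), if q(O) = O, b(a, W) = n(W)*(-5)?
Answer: 4535/2 ≈ 2267.5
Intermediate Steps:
n(M) = 1/M + 2*M (n(M) = 2*M + 1/M = 1/M + 2*M)
b(a, W) = -10*W - 5/W (b(a, W) = (1/W + 2*W)*(-5) = -10*W - 5/W)
2290 + q(b(9, 2)) = 2290 + (-10*2 - 5/2) = 2290 + (-20 - 5*½) = 2290 + (-20 - 5/2) = 2290 - 45/2 = 4535/2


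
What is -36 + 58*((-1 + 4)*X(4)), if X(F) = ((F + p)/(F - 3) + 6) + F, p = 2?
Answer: 2748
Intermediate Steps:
X(F) = 6 + F + (2 + F)/(-3 + F) (X(F) = ((F + 2)/(F - 3) + 6) + F = ((2 + F)/(-3 + F) + 6) + F = (6 + (2 + F)/(-3 + F)) + F = 6 + F + (2 + F)/(-3 + F))
-36 + 58*((-1 + 4)*X(4)) = -36 + 58*((-1 + 4)*((-16 + 4² + 4*4)/(-3 + 4))) = -36 + 58*(3*((-16 + 16 + 16)/1)) = -36 + 58*(3*(1*16)) = -36 + 58*(3*16) = -36 + 58*48 = -36 + 2784 = 2748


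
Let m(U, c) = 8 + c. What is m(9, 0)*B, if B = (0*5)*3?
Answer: 0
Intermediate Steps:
B = 0 (B = 0*3 = 0)
m(9, 0)*B = (8 + 0)*0 = 8*0 = 0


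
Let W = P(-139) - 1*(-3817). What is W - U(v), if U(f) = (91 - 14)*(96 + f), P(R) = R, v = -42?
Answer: -480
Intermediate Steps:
W = 3678 (W = -139 - 1*(-3817) = -139 + 3817 = 3678)
U(f) = 7392 + 77*f (U(f) = 77*(96 + f) = 7392 + 77*f)
W - U(v) = 3678 - (7392 + 77*(-42)) = 3678 - (7392 - 3234) = 3678 - 1*4158 = 3678 - 4158 = -480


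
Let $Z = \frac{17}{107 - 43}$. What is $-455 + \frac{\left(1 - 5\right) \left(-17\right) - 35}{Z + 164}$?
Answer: $- \frac{4781303}{10513} \approx -454.8$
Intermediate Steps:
$Z = \frac{17}{64}$ ($Z = \frac{17}{107 - 43} = \frac{17}{64} \approx 0.26563$)
$-455 + \frac{\left(1 - 5\right) \left(-17\right) - 35}{Z + 164} = -455 + \frac{\left(1 - 5\right) \left(-17\right) - 35}{\frac{17}{64} + 164} = -455 + \frac{\left(1 - 5\right) \left(-17\right) - 35}{\frac{10513}{64}} = -455 + \left(\left(-4\right) \left(-17\right) - 35\right) \frac{64}{10513} = -455 + \left(68 - 35\right) \frac{64}{10513} = -455 + 33 \cdot \frac{64}{10513} = -455 + \frac{2112}{10513} = - \frac{4781303}{10513}$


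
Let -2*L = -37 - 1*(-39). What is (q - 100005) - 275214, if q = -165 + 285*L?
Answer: -375669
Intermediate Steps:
L = -1 (L = -(-37 - 1*(-39))/2 = -(-37 + 39)/2 = -½*2 = -1)
q = -450 (q = -165 + 285*(-1) = -165 - 285 = -450)
(q - 100005) - 275214 = (-450 - 100005) - 275214 = -100455 - 275214 = -375669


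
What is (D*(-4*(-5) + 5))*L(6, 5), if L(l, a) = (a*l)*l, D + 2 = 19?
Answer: 76500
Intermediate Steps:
D = 17 (D = -2 + 19 = 17)
L(l, a) = a*l²
(D*(-4*(-5) + 5))*L(6, 5) = (17*(-4*(-5) + 5))*(5*6²) = (17*(20 + 5))*(5*36) = (17*25)*180 = 425*180 = 76500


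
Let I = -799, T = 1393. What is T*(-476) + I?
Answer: -663867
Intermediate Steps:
T*(-476) + I = 1393*(-476) - 799 = -663068 - 799 = -663867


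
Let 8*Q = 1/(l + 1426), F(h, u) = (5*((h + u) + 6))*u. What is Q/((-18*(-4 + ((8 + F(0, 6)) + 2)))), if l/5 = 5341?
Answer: -1/1482616224 ≈ -6.7448e-10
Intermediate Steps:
l = 26705 (l = 5*5341 = 26705)
F(h, u) = u*(30 + 5*h + 5*u) (F(h, u) = (5*(6 + h + u))*u = (30 + 5*h + 5*u)*u = u*(30 + 5*h + 5*u))
Q = 1/225048 (Q = 1/(8*(26705 + 1426)) = (⅛)/28131 = (⅛)*(1/28131) = 1/225048 ≈ 4.4435e-6)
Q/((-18*(-4 + ((8 + F(0, 6)) + 2)))) = 1/(225048*((-18*(-4 + ((8 + 5*6*(6 + 0 + 6)) + 2))))) = 1/(225048*((-18*(-4 + ((8 + 5*6*12) + 2))))) = 1/(225048*((-18*(-4 + ((8 + 360) + 2))))) = 1/(225048*((-18*(-4 + (368 + 2))))) = 1/(225048*((-18*(-4 + 370)))) = 1/(225048*((-18*366))) = (1/225048)/(-6588) = (1/225048)*(-1/6588) = -1/1482616224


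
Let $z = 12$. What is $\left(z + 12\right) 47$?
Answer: $1128$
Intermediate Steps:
$\left(z + 12\right) 47 = \left(12 + 12\right) 47 = 24 \cdot 47 = 1128$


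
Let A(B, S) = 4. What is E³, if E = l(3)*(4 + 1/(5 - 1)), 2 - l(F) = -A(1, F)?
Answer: 132651/8 ≈ 16581.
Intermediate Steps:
l(F) = 6 (l(F) = 2 - (-1)*4 = 2 - 1*(-4) = 2 + 4 = 6)
E = 51/2 (E = 6*(4 + 1/(5 - 1)) = 6*(4 + 1/4) = 6*(4 + ¼) = 6*(17/4) = 51/2 ≈ 25.500)
E³ = (51/2)³ = 132651/8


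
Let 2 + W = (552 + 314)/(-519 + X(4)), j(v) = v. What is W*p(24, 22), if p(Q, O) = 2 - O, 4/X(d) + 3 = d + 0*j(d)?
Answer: 7584/103 ≈ 73.631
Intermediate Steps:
X(d) = 4/(-3 + d) (X(d) = 4/(-3 + (d + 0*d)) = 4/(-3 + (d + 0)) = 4/(-3 + d))
W = -1896/515 (W = -2 + (552 + 314)/(-519 + 4/(-3 + 4)) = -2 + 866/(-519 + 4/1) = -2 + 866/(-519 + 4*1) = -2 + 866/(-519 + 4) = -2 + 866/(-515) = -2 + 866*(-1/515) = -2 - 866/515 = -1896/515 ≈ -3.6816)
W*p(24, 22) = -1896*(2 - 1*22)/515 = -1896*(2 - 22)/515 = -1896/515*(-20) = 7584/103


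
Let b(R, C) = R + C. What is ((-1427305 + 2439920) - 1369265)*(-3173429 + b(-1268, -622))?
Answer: 1132477521350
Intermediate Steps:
b(R, C) = C + R
((-1427305 + 2439920) - 1369265)*(-3173429 + b(-1268, -622)) = ((-1427305 + 2439920) - 1369265)*(-3173429 + (-622 - 1268)) = (1012615 - 1369265)*(-3173429 - 1890) = -356650*(-3175319) = 1132477521350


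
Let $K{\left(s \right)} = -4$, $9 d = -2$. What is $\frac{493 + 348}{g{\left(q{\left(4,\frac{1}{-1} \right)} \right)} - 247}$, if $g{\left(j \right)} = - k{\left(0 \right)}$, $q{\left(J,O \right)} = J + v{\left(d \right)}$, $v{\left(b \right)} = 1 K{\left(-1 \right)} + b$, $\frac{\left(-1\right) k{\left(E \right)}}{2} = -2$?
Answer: $- \frac{841}{251} \approx -3.3506$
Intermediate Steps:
$k{\left(E \right)} = 4$ ($k{\left(E \right)} = \left(-2\right) \left(-2\right) = 4$)
$d = - \frac{2}{9}$ ($d = \frac{1}{9} \left(-2\right) = - \frac{2}{9} \approx -0.22222$)
$v{\left(b \right)} = -4 + b$ ($v{\left(b \right)} = 1 \left(-4\right) + b = -4 + b$)
$q{\left(J,O \right)} = - \frac{38}{9} + J$ ($q{\left(J,O \right)} = J - \frac{38}{9} = - \frac{38}{9} + J$)
$g{\left(j \right)} = -4$ ($g{\left(j \right)} = \left(-1\right) 4 = -4$)
$\frac{493 + 348}{g{\left(q{\left(4,\frac{1}{-1} \right)} \right)} - 247} = \frac{493 + 348}{-4 - 247} = \frac{841}{-251} = 841 \left(- \frac{1}{251}\right) = - \frac{841}{251}$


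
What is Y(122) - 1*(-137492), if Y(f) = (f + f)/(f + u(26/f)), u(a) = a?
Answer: 1025017744/7455 ≈ 1.3749e+5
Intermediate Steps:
Y(f) = 2*f/(f + 26/f) (Y(f) = (f + f)/(f + 26/f) = (2*f)/(f + 26/f) = 2*f/(f + 26/f))
Y(122) - 1*(-137492) = 2*122**2/(26 + 122**2) - 1*(-137492) = 2*14884/(26 + 14884) + 137492 = 2*14884/14910 + 137492 = 2*14884*(1/14910) + 137492 = 14884/7455 + 137492 = 1025017744/7455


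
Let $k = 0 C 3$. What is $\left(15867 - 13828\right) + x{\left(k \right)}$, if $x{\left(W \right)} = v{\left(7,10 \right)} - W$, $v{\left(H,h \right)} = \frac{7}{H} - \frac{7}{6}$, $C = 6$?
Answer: $\frac{12233}{6} \approx 2038.8$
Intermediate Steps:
$v{\left(H,h \right)} = - \frac{7}{6} + \frac{7}{H}$ ($v{\left(H,h \right)} = \frac{7}{H} - \frac{7}{6} = - \frac{7}{6} + \frac{7}{H}$)
$k = 0$ ($k = 0 \cdot 6 \cdot 3 = 0 \cdot 3 = 0$)
$x{\left(W \right)} = - \frac{1}{6} - W$ ($x{\left(W \right)} = \left(- \frac{7}{6} + \frac{7}{7}\right) - W = \left(- \frac{7}{6} + 7 \cdot \frac{1}{7}\right) - W = \left(- \frac{7}{6} + 1\right) - W = - \frac{1}{6} - W$)
$\left(15867 - 13828\right) + x{\left(k \right)} = \left(15867 - 13828\right) - \frac{1}{6} = 2039 + \left(- \frac{1}{6} + 0\right) = 2039 - \frac{1}{6} = \frac{12233}{6}$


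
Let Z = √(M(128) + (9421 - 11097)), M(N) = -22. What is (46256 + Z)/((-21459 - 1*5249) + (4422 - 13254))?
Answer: -11564/8885 - I*√1698/35540 ≈ -1.3015 - 0.0011594*I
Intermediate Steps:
Z = I*√1698 (Z = √(-22 + (9421 - 11097)) = √(-22 - 1676) = √(-1698) = I*√1698 ≈ 41.207*I)
(46256 + Z)/((-21459 - 1*5249) + (4422 - 13254)) = (46256 + I*√1698)/((-21459 - 1*5249) + (4422 - 13254)) = (46256 + I*√1698)/((-21459 - 5249) - 8832) = (46256 + I*√1698)/(-26708 - 8832) = (46256 + I*√1698)/(-35540) = (46256 + I*√1698)*(-1/35540) = -11564/8885 - I*√1698/35540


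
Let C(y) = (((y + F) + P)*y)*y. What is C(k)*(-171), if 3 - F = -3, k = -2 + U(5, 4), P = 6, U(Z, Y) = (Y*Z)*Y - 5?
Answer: -77457015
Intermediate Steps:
U(Z, Y) = -5 + Z*Y² (U(Z, Y) = Z*Y² - 5 = -5 + Z*Y²)
k = 73 (k = -2 + (-5 + 5*4²) = -2 + (-5 + 5*16) = -2 + (-5 + 80) = -2 + 75 = 73)
F = 6 (F = 3 - 1*(-3) = 3 + 3 = 6)
C(y) = y²*(12 + y) (C(y) = (((y + 6) + 6)*y)*y = (((6 + y) + 6)*y)*y = ((12 + y)*y)*y = (y*(12 + y))*y = y²*(12 + y))
C(k)*(-171) = (73²*(12 + 73))*(-171) = (5329*85)*(-171) = 452965*(-171) = -77457015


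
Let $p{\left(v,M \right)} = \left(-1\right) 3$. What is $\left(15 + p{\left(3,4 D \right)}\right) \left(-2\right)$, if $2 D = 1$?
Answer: $-24$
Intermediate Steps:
$D = \frac{1}{2}$ ($D = \frac{1}{2} \cdot 1 = \frac{1}{2} \approx 0.5$)
$p{\left(v,M \right)} = -3$
$\left(15 + p{\left(3,4 D \right)}\right) \left(-2\right) = \left(15 - 3\right) \left(-2\right) = 12 \left(-2\right) = -24$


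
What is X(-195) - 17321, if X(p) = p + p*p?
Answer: 20509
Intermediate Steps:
X(p) = p + p²
X(-195) - 17321 = -195*(1 - 195) - 17321 = -195*(-194) - 17321 = 37830 - 17321 = 20509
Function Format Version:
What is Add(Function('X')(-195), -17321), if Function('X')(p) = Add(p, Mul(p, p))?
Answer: 20509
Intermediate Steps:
Function('X')(p) = Add(p, Pow(p, 2))
Add(Function('X')(-195), -17321) = Add(Mul(-195, Add(1, -195)), -17321) = Add(Mul(-195, -194), -17321) = Add(37830, -17321) = 20509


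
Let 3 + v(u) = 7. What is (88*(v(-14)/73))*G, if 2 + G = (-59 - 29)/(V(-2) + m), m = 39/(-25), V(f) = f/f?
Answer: 382272/511 ≈ 748.09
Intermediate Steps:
V(f) = 1
v(u) = 4 (v(u) = -3 + 7 = 4)
m = -39/25 (m = 39*(-1/25) = -39/25 ≈ -1.5600)
G = 1086/7 (G = -2 + (-59 - 29)/(1 - 39/25) = -2 - 88/(-14/25) = -2 - 88*(-25/14) = -2 + 1100/7 = 1086/7 ≈ 155.14)
(88*(v(-14)/73))*G = (88*(4/73))*(1086/7) = (352/73)*(1086/7) = 382272/511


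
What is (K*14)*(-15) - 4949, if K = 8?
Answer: -6629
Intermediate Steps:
(K*14)*(-15) - 4949 = (8*14)*(-15) - 4949 = 112*(-15) - 4949 = -1680 - 4949 = -6629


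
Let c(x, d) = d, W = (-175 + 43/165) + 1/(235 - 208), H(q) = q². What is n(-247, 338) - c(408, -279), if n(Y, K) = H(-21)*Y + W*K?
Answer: -249030634/1485 ≈ -1.6770e+5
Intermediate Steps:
W = -259433/1485 (W = (-175 + 43*(1/165)) + 1/27 = (-175 + 43/165) + 1/27 = -28832/165 + 1/27 = -259433/1485 ≈ -174.70)
n(Y, K) = 441*Y - 259433*K/1485 (n(Y, K) = (-21)²*Y - 259433*K/1485 = 441*Y - 259433*K/1485)
n(-247, 338) - c(408, -279) = (441*(-247) - 259433/1485*338) - 1*(-279) = (-108927 - 87688354/1485) + 279 = -249444949/1485 + 279 = -249030634/1485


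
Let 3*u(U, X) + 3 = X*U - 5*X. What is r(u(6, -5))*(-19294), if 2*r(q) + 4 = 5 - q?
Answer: -106117/3 ≈ -35372.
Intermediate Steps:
u(U, X) = -1 - 5*X/3 + U*X/3 (u(U, X) = -1 + (X*U - 5*X)/3 = -1 + (U*X - 5*X)/3 = -1 + (-5*X + U*X)/3 = -1 + (-5*X/3 + U*X/3) = -1 - 5*X/3 + U*X/3)
r(q) = ½ - q/2 (r(q) = -2 + (5 - q)/2 = -2 + (5/2 - q/2) = ½ - q/2)
r(u(6, -5))*(-19294) = (½ - (-1 - 5/3*(-5) + (⅓)*6*(-5))/2)*(-19294) = (½ - (-1 + 25/3 - 10)/2)*(-19294) = (½ - ½*(-8/3))*(-19294) = (½ + 4/3)*(-19294) = (11/6)*(-19294) = -106117/3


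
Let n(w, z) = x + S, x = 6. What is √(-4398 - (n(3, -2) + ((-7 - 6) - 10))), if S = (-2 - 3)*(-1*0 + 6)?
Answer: I*√4351 ≈ 65.962*I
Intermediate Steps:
S = -30 (S = -5*(0 + 6) = -5*6 = -30)
n(w, z) = -24 (n(w, z) = 6 - 30 = -24)
√(-4398 - (n(3, -2) + ((-7 - 6) - 10))) = √(-4398 - (-24 + ((-7 - 6) - 10))) = √(-4398 - (-24 + (-13 - 10))) = √(-4398 - (-24 - 23)) = √(-4398 - 1*(-47)) = √(-4398 + 47) = √(-4351) = I*√4351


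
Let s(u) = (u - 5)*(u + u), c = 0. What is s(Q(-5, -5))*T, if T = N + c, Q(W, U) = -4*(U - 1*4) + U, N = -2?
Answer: -3224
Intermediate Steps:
Q(W, U) = 16 - 3*U (Q(W, U) = -4*(U - 4) + U = -4*(-4 + U) + U = (16 - 4*U) + U = 16 - 3*U)
T = -2 (T = -2 + 0 = -2)
s(u) = 2*u*(-5 + u) (s(u) = (-5 + u)*(2*u) = 2*u*(-5 + u))
s(Q(-5, -5))*T = (2*(16 - 3*(-5))*(-5 + (16 - 3*(-5))))*(-2) = (2*(16 + 15)*(-5 + (16 + 15)))*(-2) = (2*31*(-5 + 31))*(-2) = (2*31*26)*(-2) = 1612*(-2) = -3224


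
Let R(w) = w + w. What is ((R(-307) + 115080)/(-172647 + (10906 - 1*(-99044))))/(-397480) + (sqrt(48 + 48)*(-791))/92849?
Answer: 57233/12460401780 - 3164*sqrt(6)/92849 ≈ -0.083466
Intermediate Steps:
R(w) = 2*w
((R(-307) + 115080)/(-172647 + (10906 - 1*(-99044))))/(-397480) + (sqrt(48 + 48)*(-791))/92849 = ((2*(-307) + 115080)/(-172647 + (10906 - 1*(-99044))))/(-397480) + (sqrt(48 + 48)*(-791))/92849 = ((-614 + 115080)/(-172647 + (10906 + 99044)))*(-1/397480) + (sqrt(96)*(-791))*(1/92849) = (114466/(-172647 + 109950))*(-1/397480) + ((4*sqrt(6))*(-791))*(1/92849) = (114466/(-62697))*(-1/397480) - 3164*sqrt(6)*(1/92849) = (114466*(-1/62697))*(-1/397480) - 3164*sqrt(6)/92849 = -114466/62697*(-1/397480) - 3164*sqrt(6)/92849 = 57233/12460401780 - 3164*sqrt(6)/92849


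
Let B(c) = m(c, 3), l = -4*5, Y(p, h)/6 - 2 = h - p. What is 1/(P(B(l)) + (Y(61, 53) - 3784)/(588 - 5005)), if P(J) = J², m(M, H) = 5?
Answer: 4417/114245 ≈ 0.038663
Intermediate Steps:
Y(p, h) = 12 - 6*p + 6*h (Y(p, h) = 12 + 6*(h - p) = 12 + (-6*p + 6*h) = 12 - 6*p + 6*h)
l = -20
B(c) = 5
1/(P(B(l)) + (Y(61, 53) - 3784)/(588 - 5005)) = 1/(5² + ((12 - 6*61 + 6*53) - 3784)/(588 - 5005)) = 1/(25 + ((12 - 366 + 318) - 3784)/(-4417)) = 1/(25 + (-36 - 3784)*(-1/4417)) = 1/(25 - 3820*(-1/4417)) = 1/(25 + 3820/4417) = 1/(114245/4417) = 4417/114245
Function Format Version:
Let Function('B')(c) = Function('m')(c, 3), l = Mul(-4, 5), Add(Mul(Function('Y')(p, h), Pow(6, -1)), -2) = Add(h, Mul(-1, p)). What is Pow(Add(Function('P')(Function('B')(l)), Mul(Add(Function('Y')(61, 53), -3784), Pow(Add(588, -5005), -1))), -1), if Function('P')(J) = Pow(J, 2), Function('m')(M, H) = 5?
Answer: Rational(4417, 114245) ≈ 0.038663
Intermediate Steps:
Function('Y')(p, h) = Add(12, Mul(-6, p), Mul(6, h)) (Function('Y')(p, h) = Add(12, Mul(6, Add(h, Mul(-1, p)))) = Add(12, Add(Mul(-6, p), Mul(6, h))) = Add(12, Mul(-6, p), Mul(6, h)))
l = -20
Function('B')(c) = 5
Pow(Add(Function('P')(Function('B')(l)), Mul(Add(Function('Y')(61, 53), -3784), Pow(Add(588, -5005), -1))), -1) = Pow(Add(Pow(5, 2), Mul(Add(Add(12, Mul(-6, 61), Mul(6, 53)), -3784), Pow(Add(588, -5005), -1))), -1) = Pow(Add(25, Mul(Add(Add(12, -366, 318), -3784), Pow(-4417, -1))), -1) = Pow(Add(25, Mul(Add(-36, -3784), Rational(-1, 4417))), -1) = Pow(Add(25, Mul(-3820, Rational(-1, 4417))), -1) = Pow(Add(25, Rational(3820, 4417)), -1) = Pow(Rational(114245, 4417), -1) = Rational(4417, 114245)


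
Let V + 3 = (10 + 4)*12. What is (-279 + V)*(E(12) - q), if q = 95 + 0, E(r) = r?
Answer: 9462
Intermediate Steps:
q = 95
V = 165 (V = -3 + (10 + 4)*12 = -3 + 14*12 = -3 + 168 = 165)
(-279 + V)*(E(12) - q) = (-279 + 165)*(12 - 1*95) = -114*(12 - 95) = -114*(-83) = 9462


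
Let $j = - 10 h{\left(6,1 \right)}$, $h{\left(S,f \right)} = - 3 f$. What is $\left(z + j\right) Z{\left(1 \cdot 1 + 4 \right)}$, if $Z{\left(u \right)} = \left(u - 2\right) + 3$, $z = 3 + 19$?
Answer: $312$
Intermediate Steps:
$z = 22$
$j = 30$ ($j = - 10 \left(\left(-3\right) 1\right) = \left(-10\right) \left(-3\right) = 30$)
$Z{\left(u \right)} = 1 + u$ ($Z{\left(u \right)} = \left(-2 + u\right) + 3 = 1 + u$)
$\left(z + j\right) Z{\left(1 \cdot 1 + 4 \right)} = \left(22 + 30\right) \left(1 + \left(1 \cdot 1 + 4\right)\right) = 52 \left(1 + \left(1 + 4\right)\right) = 52 \left(1 + 5\right) = 52 \cdot 6 = 312$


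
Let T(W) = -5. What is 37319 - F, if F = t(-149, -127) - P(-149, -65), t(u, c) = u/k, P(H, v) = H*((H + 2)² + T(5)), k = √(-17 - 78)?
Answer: -3181677 - 149*I*√95/95 ≈ -3.1817e+6 - 15.287*I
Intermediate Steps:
k = I*√95 (k = √(-95) = I*√95 ≈ 9.7468*I)
P(H, v) = H*(-5 + (2 + H)²) (P(H, v) = H*((H + 2)² - 5) = H*((2 + H)² - 5) = H*(-5 + (2 + H)²))
t(u, c) = -I*u*√95/95 (t(u, c) = u/((I*√95)) = u*(-I*√95/95) = -I*u*√95/95)
F = 3218996 + 149*I*√95/95 (F = -1/95*I*(-149)*√95 - (-149)*(-5 + (2 - 149)²) = 149*I*√95/95 - (-149)*(-5 + (-147)²) = 149*I*√95/95 - (-149)*(-5 + 21609) = 149*I*√95/95 - (-149)*21604 = 149*I*√95/95 - 1*(-3218996) = 149*I*√95/95 + 3218996 = 3218996 + 149*I*√95/95 ≈ 3.219e+6 + 15.287*I)
37319 - F = 37319 - (3218996 + 149*I*√95/95) = 37319 + (-3218996 - 149*I*√95/95) = -3181677 - 149*I*√95/95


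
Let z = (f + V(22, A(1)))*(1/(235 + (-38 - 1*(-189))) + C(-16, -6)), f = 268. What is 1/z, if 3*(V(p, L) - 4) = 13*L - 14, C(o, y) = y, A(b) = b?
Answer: -1158/1886725 ≈ -0.00061376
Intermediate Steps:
V(p, L) = -2/3 + 13*L/3 (V(p, L) = 4 + (13*L - 14)/3 = 4 + (-14 + 13*L)/3 = 4 + (-14/3 + 13*L/3) = -2/3 + 13*L/3)
z = -1886725/1158 (z = (268 + (-2/3 + (13/3)*1))*(1/(235 + (-38 - 1*(-189))) - 6) = (268 + (-2/3 + 13/3))*(1/(235 + (-38 + 189)) - 6) = (268 + 11/3)*(1/(235 + 151) - 6) = 815*(1/386 - 6)/3 = (815/3)*(-2315/386) = -1886725/1158 ≈ -1629.3)
1/z = 1/(-1886725/1158) = -1158/1886725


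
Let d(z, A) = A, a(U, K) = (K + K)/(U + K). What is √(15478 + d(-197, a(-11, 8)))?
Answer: √139254/3 ≈ 124.39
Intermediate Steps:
a(U, K) = 2*K/(K + U) (a(U, K) = (2*K)/(K + U) = 2*K/(K + U))
√(15478 + d(-197, a(-11, 8))) = √(15478 + 2*8/(8 - 11)) = √(15478 + 2*8/(-3)) = √(15478 + 2*8*(-⅓)) = √(15478 - 16/3) = √(46418/3) = √139254/3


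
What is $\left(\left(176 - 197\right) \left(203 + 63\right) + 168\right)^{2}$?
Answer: $29354724$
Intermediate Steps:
$\left(\left(176 - 197\right) \left(203 + 63\right) + 168\right)^{2} = \left(\left(-21\right) 266 + 168\right)^{2} = \left(-5586 + 168\right)^{2} = \left(-5418\right)^{2} = 29354724$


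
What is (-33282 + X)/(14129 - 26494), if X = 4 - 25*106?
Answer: 35928/12365 ≈ 2.9056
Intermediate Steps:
X = -2646 (X = 4 - 2650 = -2646)
(-33282 + X)/(14129 - 26494) = (-33282 - 2646)/(14129 - 26494) = -35928/(-12365) = -35928*(-1/12365) = 35928/12365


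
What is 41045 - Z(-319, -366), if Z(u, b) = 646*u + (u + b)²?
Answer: -222106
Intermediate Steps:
Z(u, b) = (b + u)² + 646*u (Z(u, b) = 646*u + (b + u)² = (b + u)² + 646*u)
41045 - Z(-319, -366) = 41045 - ((-366 - 319)² + 646*(-319)) = 41045 - ((-685)² - 206074) = 41045 - (469225 - 206074) = 41045 - 1*263151 = 41045 - 263151 = -222106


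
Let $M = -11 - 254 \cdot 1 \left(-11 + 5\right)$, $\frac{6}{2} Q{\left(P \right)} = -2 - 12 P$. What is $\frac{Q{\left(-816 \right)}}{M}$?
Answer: $\frac{110}{51} \approx 2.1569$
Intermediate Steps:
$Q{\left(P \right)} = - \frac{2}{3} - 4 P$ ($Q{\left(P \right)} = \frac{-2 - 12 P}{3} = - \frac{2}{3} - 4 P$)
$M = 1513$ ($M = -11 - 254 \cdot 1 \left(-6\right) = -11 - -1524 = -11 + 1524 = 1513$)
$\frac{Q{\left(-816 \right)}}{M} = \frac{- \frac{2}{3} - -3264}{1513} = \left(- \frac{2}{3} + 3264\right) \frac{1}{1513} = \frac{9790}{3} \cdot \frac{1}{1513} = \frac{110}{51}$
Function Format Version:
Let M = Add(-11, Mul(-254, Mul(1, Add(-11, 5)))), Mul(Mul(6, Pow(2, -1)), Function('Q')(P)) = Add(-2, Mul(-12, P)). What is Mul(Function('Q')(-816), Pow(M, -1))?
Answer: Rational(110, 51) ≈ 2.1569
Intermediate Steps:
Function('Q')(P) = Add(Rational(-2, 3), Mul(-4, P)) (Function('Q')(P) = Mul(Rational(1, 3), Add(-2, Mul(-12, P))) = Add(Rational(-2, 3), Mul(-4, P)))
M = 1513 (M = Add(-11, Mul(-254, Mul(1, -6))) = Add(-11, Mul(-254, -6)) = Add(-11, 1524) = 1513)
Mul(Function('Q')(-816), Pow(M, -1)) = Mul(Add(Rational(-2, 3), Mul(-4, -816)), Pow(1513, -1)) = Mul(Add(Rational(-2, 3), 3264), Rational(1, 1513)) = Mul(Rational(9790, 3), Rational(1, 1513)) = Rational(110, 51)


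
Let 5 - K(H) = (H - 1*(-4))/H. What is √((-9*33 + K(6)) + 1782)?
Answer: √13395/3 ≈ 38.579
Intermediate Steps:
K(H) = 5 - (4 + H)/H (K(H) = 5 - (H - 1*(-4))/H = 5 - (H + 4)/H = 5 - (4 + H)/H)
√((-9*33 + K(6)) + 1782) = √((-9*33 + (4 - 4/6)) + 1782) = √((-297 + (4 - 4*⅙)) + 1782) = √((-297 + (4 - ⅔)) + 1782) = √((-297 + 10/3) + 1782) = √(-881/3 + 1782) = √(4465/3) = √13395/3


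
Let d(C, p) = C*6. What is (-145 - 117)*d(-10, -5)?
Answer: 15720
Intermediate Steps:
d(C, p) = 6*C
(-145 - 117)*d(-10, -5) = (-145 - 117)*(6*(-10)) = -262*(-60) = 15720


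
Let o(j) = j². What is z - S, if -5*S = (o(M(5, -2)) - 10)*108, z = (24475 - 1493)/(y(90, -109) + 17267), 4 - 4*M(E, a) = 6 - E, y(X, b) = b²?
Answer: -29594189/145740 ≈ -203.06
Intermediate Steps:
M(E, a) = -½ + E/4 (M(E, a) = 1 - (6 - E)/4 = 1 + (-3/2 + E/4) = -½ + E/4)
z = 11491/14574 (z = (24475 - 1493)/((-109)² + 17267) = 22982/(11881 + 17267) = 22982/29148 = 22982*(1/29148) = 11491/14574 ≈ 0.78846)
S = 4077/20 (S = -((-½ + (¼)*5)² - 10)*108/5 = -((-½ + 5/4)² - 10)*108/5 = -((¾)² - 10)*108/5 = -(9/16 - 10)*108/5 = -(-151)*108/80 = -⅕*(-4077/4) = 4077/20 ≈ 203.85)
z - S = 11491/14574 - 1*4077/20 = 11491/14574 - 4077/20 = -29594189/145740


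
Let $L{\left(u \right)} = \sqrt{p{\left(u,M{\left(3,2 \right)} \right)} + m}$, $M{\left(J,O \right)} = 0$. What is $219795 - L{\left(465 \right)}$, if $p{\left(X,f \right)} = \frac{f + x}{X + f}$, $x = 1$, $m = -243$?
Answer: $219795 - \frac{7 i \sqrt{1072290}}{465} \approx 2.198 \cdot 10^{5} - 15.588 i$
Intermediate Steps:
$p{\left(X,f \right)} = \frac{1 + f}{X + f}$ ($p{\left(X,f \right)} = \frac{f + 1}{X + f} = \frac{1 + f}{X + f}$)
$L{\left(u \right)} = \sqrt{-243 + \frac{1}{u}}$ ($L{\left(u \right)} = \sqrt{\frac{1 + 0}{u + 0} - 243} = \sqrt{\frac{1}{u} 1 - 243} = \sqrt{\frac{1}{u} - 243} = \sqrt{-243 + \frac{1}{u}}$)
$219795 - L{\left(465 \right)} = 219795 - \sqrt{-243 + \frac{1}{465}} = 219795 - \sqrt{- \frac{112994}{465}} = 219795 - \frac{7 i \sqrt{1072290}}{465}$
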